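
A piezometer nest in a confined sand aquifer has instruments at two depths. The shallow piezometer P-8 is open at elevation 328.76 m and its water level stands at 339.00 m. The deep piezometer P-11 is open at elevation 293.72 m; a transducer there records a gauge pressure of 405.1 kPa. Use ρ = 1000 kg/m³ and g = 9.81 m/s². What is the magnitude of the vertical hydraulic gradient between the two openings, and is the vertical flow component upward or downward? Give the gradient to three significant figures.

|i_v| ≈ 0.114; vertical flow is downward

Total head at P-8: h = 339.00 m (water level in the standpipe).
Pressure head at P-11: ψ = P/(ρg) = 405.1×1000 / (1000 × 9.81) = 41.29 m.
Total head at P-11: h = z + ψ = 293.72 + 41.29 = 335.01 m.
Δh = h(P-8) − h(P-11) = 339.00 − 335.01 = 3.99 m.
Vertical separation Δz = 328.76 − 293.72 = 35.04 m.
|i_v| = |Δh| / Δz = 3.99 / 35.04 = 0.114.
Head is higher in the shallow piezometer, so vertical flow is downward (recharge condition).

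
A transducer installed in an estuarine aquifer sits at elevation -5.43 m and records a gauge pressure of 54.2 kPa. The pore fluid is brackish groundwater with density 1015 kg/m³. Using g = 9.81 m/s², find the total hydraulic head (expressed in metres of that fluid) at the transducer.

h ≈ 0.01 m

ψ = P/(ρg) = 54.2×1000 / (1015 × 9.81) = 5.44 m.
h = z + ψ = -5.43 + 5.44 = 0.01 m.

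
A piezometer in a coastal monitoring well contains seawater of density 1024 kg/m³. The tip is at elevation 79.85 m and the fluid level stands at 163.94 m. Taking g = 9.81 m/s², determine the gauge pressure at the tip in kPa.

Pressure head ψ = h − z = 163.94 − 79.85 = 84.09 m.
P = ρgψ = 1024 × 9.81 × 84.09 = 844721 Pa ≈ 845 kPa.

P ≈ 845 kPa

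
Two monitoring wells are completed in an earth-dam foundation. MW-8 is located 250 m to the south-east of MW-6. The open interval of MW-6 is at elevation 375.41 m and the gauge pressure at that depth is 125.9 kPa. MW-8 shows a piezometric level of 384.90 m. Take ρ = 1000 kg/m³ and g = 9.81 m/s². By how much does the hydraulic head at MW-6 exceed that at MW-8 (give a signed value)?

Pressure head at MW-6: ψ = P/(ρg) = 125.9×1000 / (1000 × 9.81) = 12.83 m.
Total head at MW-6: h = z + ψ = 375.41 + 12.83 = 388.24 m.
Total head at MW-8: h = 384.90 m (water level in the piezometer is the total head).
Head difference: h(MW-6) − h(MW-8) = 388.24 − 384.90 = 3.34 m.

Δh ≈ 3.34 m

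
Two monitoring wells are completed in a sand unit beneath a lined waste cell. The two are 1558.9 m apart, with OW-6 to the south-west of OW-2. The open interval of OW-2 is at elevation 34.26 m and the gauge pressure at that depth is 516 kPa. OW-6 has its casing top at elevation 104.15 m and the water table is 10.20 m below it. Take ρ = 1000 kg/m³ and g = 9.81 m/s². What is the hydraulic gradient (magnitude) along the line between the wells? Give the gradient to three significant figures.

Pressure head at OW-2: ψ = P/(ρg) = 516×1000 / (1000 × 9.81) = 52.60 m.
Total head at OW-2: h = z + ψ = 34.26 + 52.60 = 86.86 m.
Total head at OW-6: h = 104.15 − 10.20 = 93.95 m.
Head difference: h(OW-2) − h(OW-6) = 86.86 − 93.95 = -7.09 m.
Hydraulic gradient: i = |Δh| / L = 7.09 / 1558.9 = 0.00455.

i ≈ 0.00455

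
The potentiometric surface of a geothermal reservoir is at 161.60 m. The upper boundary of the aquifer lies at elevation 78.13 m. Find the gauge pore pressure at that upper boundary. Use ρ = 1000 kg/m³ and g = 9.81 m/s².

P ≈ 819 kPa

Pressure head at the aquifer top: ψ = h − z = 161.60 − 78.13 = 83.47 m.
P = ρgψ = 1000 × 9.81 × 83.47 = 818841 Pa ≈ 819 kPa.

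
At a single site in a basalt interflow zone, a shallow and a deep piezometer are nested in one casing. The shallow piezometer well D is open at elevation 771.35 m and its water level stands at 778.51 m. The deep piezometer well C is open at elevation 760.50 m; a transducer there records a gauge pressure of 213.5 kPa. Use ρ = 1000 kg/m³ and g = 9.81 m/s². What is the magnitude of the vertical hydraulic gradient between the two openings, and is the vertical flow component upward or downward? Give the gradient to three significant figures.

|i_v| ≈ 0.346; vertical flow is upward

Total head at well D: h = 778.51 m (water level in the standpipe).
Pressure head at well C: ψ = P/(ρg) = 213.5×1000 / (1000 × 9.81) = 21.76 m.
Total head at well C: h = z + ψ = 760.50 + 21.76 = 782.26 m.
Δh = h(well D) − h(well C) = 778.51 − 782.26 = -3.75 m.
Vertical separation Δz = 771.35 − 760.50 = 10.85 m.
|i_v| = |Δh| / Δz = 3.75 / 10.85 = 0.346.
Head is higher in the deep piezometer, so vertical flow is upward (discharge condition).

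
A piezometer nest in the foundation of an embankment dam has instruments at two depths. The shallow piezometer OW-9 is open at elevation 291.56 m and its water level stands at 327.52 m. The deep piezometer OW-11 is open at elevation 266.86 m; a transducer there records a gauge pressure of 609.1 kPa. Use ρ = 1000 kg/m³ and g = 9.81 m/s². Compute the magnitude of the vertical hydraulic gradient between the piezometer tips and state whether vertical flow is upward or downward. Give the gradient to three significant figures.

Total head at OW-9: h = 327.52 m (water level in the standpipe).
Pressure head at OW-11: ψ = P/(ρg) = 609.1×1000 / (1000 × 9.81) = 62.09 m.
Total head at OW-11: h = z + ψ = 266.86 + 62.09 = 328.95 m.
Δh = h(OW-9) − h(OW-11) = 327.52 − 328.95 = -1.43 m.
Vertical separation Δz = 291.56 − 266.86 = 24.70 m.
|i_v| = |Δh| / Δz = 1.43 / 24.70 = 0.0579.
Head is higher in the deep piezometer, so vertical flow is upward (discharge condition).

|i_v| ≈ 0.0579; vertical flow is upward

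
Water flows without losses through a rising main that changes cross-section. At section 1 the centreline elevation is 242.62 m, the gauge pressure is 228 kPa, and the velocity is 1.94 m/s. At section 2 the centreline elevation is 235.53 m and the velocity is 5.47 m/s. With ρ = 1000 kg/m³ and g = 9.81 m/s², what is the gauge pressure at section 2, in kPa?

P₂ ≈ 284 kPa

Pressure head at 1: ψ₁ = P₁/(ρg) = 228×1000 / (1000 × 9.81) = 23.24 m.
Velocity heads: v₁²/2g = 1.94²/19.62 = 0.192 m; v₂²/2g = 5.47²/19.62 = 1.525 m.
Total head H = z₁ + ψ₁ + v₁²/2g = 242.62 + 23.24 + 0.192 = 266.05 m.
ψ₂ = H − z₂ − v₂²/2g = 266.05 − 235.53 − 1.525 = 29.00 m.
P₂ = ρgψ₂ = 1000 × 9.81 × 29.00 ≈ 284 kPa.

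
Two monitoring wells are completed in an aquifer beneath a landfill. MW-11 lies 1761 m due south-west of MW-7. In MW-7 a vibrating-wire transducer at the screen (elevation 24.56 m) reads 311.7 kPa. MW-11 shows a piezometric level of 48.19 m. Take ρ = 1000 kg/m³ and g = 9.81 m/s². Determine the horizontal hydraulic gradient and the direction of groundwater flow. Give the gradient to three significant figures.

i ≈ 0.00462; groundwater flows toward the south-west

Pressure head at MW-7: ψ = P/(ρg) = 311.7×1000 / (1000 × 9.81) = 31.77 m.
Total head at MW-7: h = z + ψ = 24.56 + 31.77 = 56.33 m.
Total head at MW-11: h = 48.19 m (water level in the piezometer is the total head).
Head difference: h(MW-7) − h(MW-11) = 56.33 − 48.19 = 8.14 m.
Hydraulic gradient: i = |Δh| / L = 8.14 / 1761 = 0.00462.
Flow is from higher to lower head: from MW-7 toward MW-11, i.e. toward the south-west.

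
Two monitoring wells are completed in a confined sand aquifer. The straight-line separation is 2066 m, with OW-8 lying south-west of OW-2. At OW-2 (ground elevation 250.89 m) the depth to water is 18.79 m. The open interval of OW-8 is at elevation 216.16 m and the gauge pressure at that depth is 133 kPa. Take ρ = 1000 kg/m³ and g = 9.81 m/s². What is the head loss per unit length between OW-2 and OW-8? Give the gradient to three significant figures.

Total head at OW-2: h = 250.89 − 18.79 = 232.10 m.
Pressure head at OW-8: ψ = P/(ρg) = 133×1000 / (1000 × 9.81) = 13.56 m.
Total head at OW-8: h = z + ψ = 216.16 + 13.56 = 229.72 m.
Head difference: h(OW-2) − h(OW-8) = 232.10 − 229.72 = 2.38 m.
Hydraulic gradient: i = |Δh| / L = 2.38 / 2066 = 0.00115.

i ≈ 0.00115 m/m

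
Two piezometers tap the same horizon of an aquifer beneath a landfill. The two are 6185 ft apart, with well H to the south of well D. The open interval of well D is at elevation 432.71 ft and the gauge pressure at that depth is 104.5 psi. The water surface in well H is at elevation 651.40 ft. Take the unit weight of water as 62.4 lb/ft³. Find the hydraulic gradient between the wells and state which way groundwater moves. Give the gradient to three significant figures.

i ≈ 0.00363; groundwater flows toward the south

Pressure head at well D: ψ = 144·P/γ = 144 × 104.5 / 62.4 = 241.15 ft.
Total head at well D: h = z + ψ = 432.71 + 241.15 = 673.86 ft.
Total head at well H: h = 651.40 ft (water level in the piezometer is the total head).
Head difference: h(well D) − h(well H) = 673.86 − 651.40 = 22.46 ft.
Hydraulic gradient: i = |Δh| / L = 22.46 / 6185 = 0.00363.
Flow is from higher to lower head: from well D toward well H, i.e. toward the south.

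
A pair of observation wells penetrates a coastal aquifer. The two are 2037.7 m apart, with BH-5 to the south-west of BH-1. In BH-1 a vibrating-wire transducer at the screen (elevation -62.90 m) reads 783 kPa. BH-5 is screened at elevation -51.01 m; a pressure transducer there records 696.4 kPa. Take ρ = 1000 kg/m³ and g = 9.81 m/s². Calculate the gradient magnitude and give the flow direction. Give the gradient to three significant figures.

i ≈ 0.00150; groundwater flows toward the north-east

Pressure head at BH-1: ψ = P/(ρg) = 783×1000 / (1000 × 9.81) = 79.82 m.
Total head at BH-1: h = z + ψ = -62.90 + 79.82 = 16.92 m.
Pressure head at BH-5: ψ = P/(ρg) = 696.4×1000 / (1000 × 9.81) = 70.99 m.
Total head at BH-5: h = z + ψ = -51.01 + 70.99 = 19.98 m.
Head difference: h(BH-1) − h(BH-5) = 16.92 − 19.98 = -3.06 m.
Hydraulic gradient: i = |Δh| / L = 3.06 / 2037.7 = 0.00150.
Flow is from higher to lower head: from BH-5 toward BH-1, i.e. toward the north-east.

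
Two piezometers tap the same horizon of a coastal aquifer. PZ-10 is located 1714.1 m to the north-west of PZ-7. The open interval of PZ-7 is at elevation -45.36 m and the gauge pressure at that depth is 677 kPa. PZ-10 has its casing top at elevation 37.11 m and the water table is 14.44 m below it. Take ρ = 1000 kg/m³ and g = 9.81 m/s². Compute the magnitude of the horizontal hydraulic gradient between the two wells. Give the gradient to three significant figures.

Pressure head at PZ-7: ψ = P/(ρg) = 677×1000 / (1000 × 9.81) = 69.01 m.
Total head at PZ-7: h = z + ψ = -45.36 + 69.01 = 23.65 m.
Total head at PZ-10: h = 37.11 − 14.44 = 22.67 m.
Head difference: h(PZ-7) − h(PZ-10) = 23.65 − 22.67 = 0.98 m.
Hydraulic gradient: i = |Δh| / L = 0.98 / 1714.1 = 0.000572.

i ≈ 0.000572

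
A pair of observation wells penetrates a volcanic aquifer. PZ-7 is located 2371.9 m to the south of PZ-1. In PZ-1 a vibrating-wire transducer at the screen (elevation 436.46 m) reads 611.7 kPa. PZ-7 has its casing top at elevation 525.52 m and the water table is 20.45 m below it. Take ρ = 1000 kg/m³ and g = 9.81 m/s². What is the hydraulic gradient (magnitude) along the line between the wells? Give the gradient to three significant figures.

i ≈ 0.00264

Pressure head at PZ-1: ψ = P/(ρg) = 611.7×1000 / (1000 × 9.81) = 62.35 m.
Total head at PZ-1: h = z + ψ = 436.46 + 62.35 = 498.81 m.
Total head at PZ-7: h = 525.52 − 20.45 = 505.07 m.
Head difference: h(PZ-1) − h(PZ-7) = 498.81 − 505.07 = -6.26 m.
Hydraulic gradient: i = |Δh| / L = 6.26 / 2371.9 = 0.00264.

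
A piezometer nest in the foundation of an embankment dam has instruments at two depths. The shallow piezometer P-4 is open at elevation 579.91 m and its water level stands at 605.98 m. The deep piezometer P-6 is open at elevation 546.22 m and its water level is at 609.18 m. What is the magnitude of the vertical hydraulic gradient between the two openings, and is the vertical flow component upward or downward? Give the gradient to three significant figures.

|i_v| ≈ 0.0950; vertical flow is upward

Total head at P-4: h = 605.98 m (water level in the standpipe).
Total head at P-6: h = 609.18 m.
Δh = h(P-4) − h(P-6) = 605.98 − 609.18 = -3.20 m.
Vertical separation Δz = 579.91 − 546.22 = 33.69 m.
|i_v| = |Δh| / Δz = 3.20 / 33.69 = 0.0950.
Head is higher in the deep piezometer, so vertical flow is upward (discharge condition).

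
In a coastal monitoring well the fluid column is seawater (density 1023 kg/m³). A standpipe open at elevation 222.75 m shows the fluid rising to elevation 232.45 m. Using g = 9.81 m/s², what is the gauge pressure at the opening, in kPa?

P ≈ 97.3 kPa

Pressure head ψ = h − z = 232.45 − 222.75 = 9.70 m.
P = ρgψ = 1023 × 9.81 × 9.70 = 97346 Pa ≈ 97.3 kPa.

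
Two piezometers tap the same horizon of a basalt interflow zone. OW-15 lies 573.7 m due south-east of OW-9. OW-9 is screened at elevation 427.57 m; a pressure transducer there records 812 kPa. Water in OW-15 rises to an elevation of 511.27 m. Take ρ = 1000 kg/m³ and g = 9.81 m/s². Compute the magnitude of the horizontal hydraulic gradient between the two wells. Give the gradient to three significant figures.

Pressure head at OW-9: ψ = P/(ρg) = 812×1000 / (1000 × 9.81) = 82.77 m.
Total head at OW-9: h = z + ψ = 427.57 + 82.77 = 510.34 m.
Total head at OW-15: h = 511.27 m (water level in the piezometer is the total head).
Head difference: h(OW-9) − h(OW-15) = 510.34 − 511.27 = -0.93 m.
Hydraulic gradient: i = |Δh| / L = 0.93 / 573.7 = 0.00162.

i ≈ 0.00162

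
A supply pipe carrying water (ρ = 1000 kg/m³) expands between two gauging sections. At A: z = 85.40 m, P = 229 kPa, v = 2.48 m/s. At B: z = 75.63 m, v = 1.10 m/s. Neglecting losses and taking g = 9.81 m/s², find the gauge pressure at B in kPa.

Pressure head at A: ψ₁ = P₁/(ρg) = 229×1000 / (1000 × 9.81) = 23.34 m.
Velocity heads: v₁²/2g = 2.48²/19.62 = 0.313 m; v₂²/2g = 1.10²/19.62 = 0.062 m.
Total head H = z₁ + ψ₁ + v₁²/2g = 85.40 + 23.34 + 0.313 = 109.05 m.
ψ₂ = H − z₂ − v₂²/2g = 109.05 − 75.63 − 0.062 = 33.36 m.
P₂ = ρgψ₂ = 1000 × 9.81 × 33.36 ≈ 327 kPa.

P₂ ≈ 327 kPa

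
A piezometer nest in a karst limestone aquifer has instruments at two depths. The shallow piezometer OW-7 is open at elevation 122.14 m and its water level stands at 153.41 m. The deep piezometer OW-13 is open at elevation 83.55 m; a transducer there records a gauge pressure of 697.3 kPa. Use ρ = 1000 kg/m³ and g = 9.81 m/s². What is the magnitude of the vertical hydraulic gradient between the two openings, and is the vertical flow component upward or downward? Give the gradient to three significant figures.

Total head at OW-7: h = 153.41 m (water level in the standpipe).
Pressure head at OW-13: ψ = P/(ρg) = 697.3×1000 / (1000 × 9.81) = 71.08 m.
Total head at OW-13: h = z + ψ = 83.55 + 71.08 = 154.63 m.
Δh = h(OW-7) − h(OW-13) = 153.41 − 154.63 = -1.22 m.
Vertical separation Δz = 122.14 − 83.55 = 38.59 m.
|i_v| = |Δh| / Δz = 1.22 / 38.59 = 0.0316.
Head is higher in the deep piezometer, so vertical flow is upward (discharge condition).

|i_v| ≈ 0.0316; vertical flow is upward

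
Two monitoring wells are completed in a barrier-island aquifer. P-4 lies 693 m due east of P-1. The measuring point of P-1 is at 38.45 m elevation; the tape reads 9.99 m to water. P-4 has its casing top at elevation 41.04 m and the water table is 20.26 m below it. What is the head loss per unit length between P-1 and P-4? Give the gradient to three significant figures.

Total head at P-1: h = 38.45 − 9.99 = 28.46 m.
Total head at P-4: h = 41.04 − 20.26 = 20.78 m.
Head difference: h(P-1) − h(P-4) = 28.46 − 20.78 = 7.68 m.
Hydraulic gradient: i = |Δh| / L = 7.68 / 693 = 0.0111.

i ≈ 0.0111 m/m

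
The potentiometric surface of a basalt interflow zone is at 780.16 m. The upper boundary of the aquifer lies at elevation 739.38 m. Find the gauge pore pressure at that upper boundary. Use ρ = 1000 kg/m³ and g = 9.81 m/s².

P ≈ 400 kPa

Pressure head at the aquifer top: ψ = h − z = 780.16 − 739.38 = 40.78 m.
P = ρgψ = 1000 × 9.81 × 40.78 = 400052 Pa ≈ 400 kPa.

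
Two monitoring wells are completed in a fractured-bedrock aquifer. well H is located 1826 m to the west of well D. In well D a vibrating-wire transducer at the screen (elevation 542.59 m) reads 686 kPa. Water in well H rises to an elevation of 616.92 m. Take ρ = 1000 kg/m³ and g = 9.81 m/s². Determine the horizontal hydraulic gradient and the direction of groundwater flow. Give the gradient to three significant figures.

Pressure head at well D: ψ = P/(ρg) = 686×1000 / (1000 × 9.81) = 69.93 m.
Total head at well D: h = z + ψ = 542.59 + 69.93 = 612.52 m.
Total head at well H: h = 616.92 m (water level in the piezometer is the total head).
Head difference: h(well D) − h(well H) = 612.52 − 616.92 = -4.40 m.
Hydraulic gradient: i = |Δh| / L = 4.40 / 1826 = 0.00241.
Flow is from higher to lower head: from well H toward well D, i.e. toward the east.

i ≈ 0.00241; groundwater flows toward the east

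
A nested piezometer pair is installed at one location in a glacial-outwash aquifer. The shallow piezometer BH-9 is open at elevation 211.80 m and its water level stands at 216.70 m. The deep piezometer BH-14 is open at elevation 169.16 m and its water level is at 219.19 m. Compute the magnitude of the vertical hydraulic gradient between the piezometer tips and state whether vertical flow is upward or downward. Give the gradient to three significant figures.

Total head at BH-9: h = 216.70 m (water level in the standpipe).
Total head at BH-14: h = 219.19 m.
Δh = h(BH-9) − h(BH-14) = 216.70 − 219.19 = -2.49 m.
Vertical separation Δz = 211.80 − 169.16 = 42.64 m.
|i_v| = |Δh| / Δz = 2.49 / 42.64 = 0.0584.
Head is higher in the deep piezometer, so vertical flow is upward (discharge condition).

|i_v| ≈ 0.0584; vertical flow is upward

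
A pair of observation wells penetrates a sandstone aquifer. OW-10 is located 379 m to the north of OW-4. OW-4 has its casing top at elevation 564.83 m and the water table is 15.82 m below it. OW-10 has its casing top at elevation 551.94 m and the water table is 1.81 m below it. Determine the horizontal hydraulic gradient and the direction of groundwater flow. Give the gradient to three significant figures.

i ≈ 0.00296; groundwater flows toward the south

Total head at OW-4: h = 564.83 − 15.82 = 549.01 m.
Total head at OW-10: h = 551.94 − 1.81 = 550.13 m.
Head difference: h(OW-4) − h(OW-10) = 549.01 − 550.13 = -1.12 m.
Hydraulic gradient: i = |Δh| / L = 1.12 / 379 = 0.00296.
Flow is from higher to lower head: from OW-10 toward OW-4, i.e. toward the south.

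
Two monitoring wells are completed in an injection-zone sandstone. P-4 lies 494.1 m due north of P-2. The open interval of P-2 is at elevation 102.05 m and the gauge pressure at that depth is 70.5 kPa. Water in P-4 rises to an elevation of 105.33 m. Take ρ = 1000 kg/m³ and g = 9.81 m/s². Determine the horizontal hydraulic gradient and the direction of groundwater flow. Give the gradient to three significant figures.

Pressure head at P-2: ψ = P/(ρg) = 70.5×1000 / (1000 × 9.81) = 7.19 m.
Total head at P-2: h = z + ψ = 102.05 + 7.19 = 109.24 m.
Total head at P-4: h = 105.33 m (water level in the piezometer is the total head).
Head difference: h(P-2) − h(P-4) = 109.24 − 105.33 = 3.91 m.
Hydraulic gradient: i = |Δh| / L = 3.91 / 494.1 = 0.00791.
Flow is from higher to lower head: from P-2 toward P-4, i.e. toward the north.

i ≈ 0.00791; groundwater flows toward the north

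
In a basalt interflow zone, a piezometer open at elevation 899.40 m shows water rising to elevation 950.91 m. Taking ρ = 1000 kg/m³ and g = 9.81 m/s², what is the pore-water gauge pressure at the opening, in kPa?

P ≈ 505 kPa

Pressure head ψ = h − z = 950.91 − 899.40 = 51.51 m.
P = ρgψ = 1000 × 9.81 × 51.51 = 505313 Pa ≈ 505 kPa.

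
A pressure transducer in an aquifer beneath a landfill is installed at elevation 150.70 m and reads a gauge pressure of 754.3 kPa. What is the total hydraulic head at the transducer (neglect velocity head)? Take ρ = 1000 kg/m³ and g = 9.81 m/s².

h ≈ 227.59 m

ψ = P/(ρg) = 754.3×1000 / (1000 × 9.81) = 76.89 m.
h = z + ψ = 150.70 + 76.89 = 227.59 m.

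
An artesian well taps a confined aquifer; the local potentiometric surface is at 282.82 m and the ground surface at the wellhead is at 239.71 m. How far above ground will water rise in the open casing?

≈ 43.11 m above ground

Water rises to the potentiometric surface, so the rise above ground = 282.82 − 239.71 = 43.11 m.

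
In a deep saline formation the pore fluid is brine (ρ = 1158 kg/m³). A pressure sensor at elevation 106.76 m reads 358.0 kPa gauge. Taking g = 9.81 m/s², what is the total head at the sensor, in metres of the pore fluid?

ψ = P/(ρg) = 358.0×1000 / (1158 × 9.81) = 31.51 m.
h = z + ψ = 106.76 + 31.51 = 138.27 m.

h ≈ 138.27 m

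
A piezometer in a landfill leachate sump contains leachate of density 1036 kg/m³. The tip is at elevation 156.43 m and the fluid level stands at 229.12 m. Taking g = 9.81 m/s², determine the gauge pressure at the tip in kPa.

P ≈ 739 kPa

Pressure head ψ = h − z = 229.12 − 156.43 = 72.69 m.
P = ρgψ = 1036 × 9.81 × 72.69 = 738760 Pa ≈ 739 kPa.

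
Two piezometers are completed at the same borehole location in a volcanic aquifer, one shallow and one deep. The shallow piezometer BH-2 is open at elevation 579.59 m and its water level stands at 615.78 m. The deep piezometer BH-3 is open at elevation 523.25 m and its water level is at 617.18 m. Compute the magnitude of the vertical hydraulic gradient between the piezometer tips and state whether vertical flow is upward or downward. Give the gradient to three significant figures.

|i_v| ≈ 0.0248; vertical flow is upward

Total head at BH-2: h = 615.78 m (water level in the standpipe).
Total head at BH-3: h = 617.18 m.
Δh = h(BH-2) − h(BH-3) = 615.78 − 617.18 = -1.40 m.
Vertical separation Δz = 579.59 − 523.25 = 56.34 m.
|i_v| = |Δh| / Δz = 1.40 / 56.34 = 0.0248.
Head is higher in the deep piezometer, so vertical flow is upward (discharge condition).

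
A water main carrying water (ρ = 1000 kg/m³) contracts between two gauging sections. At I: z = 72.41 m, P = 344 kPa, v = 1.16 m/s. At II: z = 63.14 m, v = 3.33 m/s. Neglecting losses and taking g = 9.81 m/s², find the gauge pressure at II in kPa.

P₂ ≈ 430 kPa

Pressure head at I: ψ₁ = P₁/(ρg) = 344×1000 / (1000 × 9.81) = 35.07 m.
Velocity heads: v₁²/2g = 1.16²/19.62 = 0.069 m; v₂²/2g = 3.33²/19.62 = 0.565 m.
Total head H = z₁ + ψ₁ + v₁²/2g = 72.41 + 35.07 + 0.069 = 107.55 m.
ψ₂ = H − z₂ − v₂²/2g = 107.55 − 63.14 − 0.565 = 43.84 m.
P₂ = ρgψ₂ = 1000 × 9.81 × 43.84 ≈ 430 kPa.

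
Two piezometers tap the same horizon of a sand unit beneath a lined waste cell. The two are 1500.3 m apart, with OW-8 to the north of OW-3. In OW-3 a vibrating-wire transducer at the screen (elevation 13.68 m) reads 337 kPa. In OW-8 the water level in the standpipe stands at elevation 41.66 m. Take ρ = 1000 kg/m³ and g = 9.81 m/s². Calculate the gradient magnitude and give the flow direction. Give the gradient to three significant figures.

Pressure head at OW-3: ψ = P/(ρg) = 337×1000 / (1000 × 9.81) = 34.35 m.
Total head at OW-3: h = z + ψ = 13.68 + 34.35 = 48.03 m.
Total head at OW-8: h = 41.66 m (water level in the piezometer is the total head).
Head difference: h(OW-3) − h(OW-8) = 48.03 − 41.66 = 6.37 m.
Hydraulic gradient: i = |Δh| / L = 6.37 / 1500.3 = 0.00425.
Flow is from higher to lower head: from OW-3 toward OW-8, i.e. toward the north.

i ≈ 0.00425; groundwater flows toward the north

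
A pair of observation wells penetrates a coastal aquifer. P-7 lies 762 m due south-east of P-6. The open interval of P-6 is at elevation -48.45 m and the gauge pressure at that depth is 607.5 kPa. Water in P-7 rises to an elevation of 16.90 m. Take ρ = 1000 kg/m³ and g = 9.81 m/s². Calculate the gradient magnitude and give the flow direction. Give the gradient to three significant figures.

Pressure head at P-6: ψ = P/(ρg) = 607.5×1000 / (1000 × 9.81) = 61.93 m.
Total head at P-6: h = z + ψ = -48.45 + 61.93 = 13.48 m.
Total head at P-7: h = 16.90 m (water level in the piezometer is the total head).
Head difference: h(P-6) − h(P-7) = 13.48 − 16.90 = -3.42 m.
Hydraulic gradient: i = |Δh| / L = 3.42 / 762 = 0.00449.
Flow is from higher to lower head: from P-7 toward P-6, i.e. toward the north-west.

i ≈ 0.00449; groundwater flows toward the north-west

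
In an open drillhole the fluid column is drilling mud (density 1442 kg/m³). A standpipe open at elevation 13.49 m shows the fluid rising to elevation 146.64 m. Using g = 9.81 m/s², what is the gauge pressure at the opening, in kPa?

P ≈ 1880 kPa

Pressure head ψ = h − z = 146.64 − 13.49 = 133.15 m.
P = ρgψ = 1442 × 9.81 × 133.15 = 1883543 Pa ≈ 1880 kPa.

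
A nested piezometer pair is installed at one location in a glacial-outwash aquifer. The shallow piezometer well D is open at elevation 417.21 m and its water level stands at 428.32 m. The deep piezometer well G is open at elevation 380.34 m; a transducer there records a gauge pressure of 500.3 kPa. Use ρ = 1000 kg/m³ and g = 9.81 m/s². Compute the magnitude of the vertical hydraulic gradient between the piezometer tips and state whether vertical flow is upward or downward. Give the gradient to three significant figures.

Total head at well D: h = 428.32 m (water level in the standpipe).
Pressure head at well G: ψ = P/(ρg) = 500.3×1000 / (1000 × 9.81) = 51.00 m.
Total head at well G: h = z + ψ = 380.34 + 51.00 = 431.34 m.
Δh = h(well D) − h(well G) = 428.32 − 431.34 = -3.02 m.
Vertical separation Δz = 417.21 − 380.34 = 36.87 m.
|i_v| = |Δh| / Δz = 3.02 / 36.87 = 0.0819.
Head is higher in the deep piezometer, so vertical flow is upward (discharge condition).

|i_v| ≈ 0.0819; vertical flow is upward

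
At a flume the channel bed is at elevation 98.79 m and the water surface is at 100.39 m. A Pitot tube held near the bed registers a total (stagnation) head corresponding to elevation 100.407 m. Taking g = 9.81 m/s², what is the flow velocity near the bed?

Near the bed, under hydrostatic conditions, the piezometric head (z + ψ) equals the free-surface elevation, 100.39 m.
Velocity head = total − piezometric = 100.407 − 100.39 = 0.017 m.
v = √(2g·h_v) = √(2 × 9.81 × 0.017) = 0.578 m/s.

v ≈ 0.578 m/s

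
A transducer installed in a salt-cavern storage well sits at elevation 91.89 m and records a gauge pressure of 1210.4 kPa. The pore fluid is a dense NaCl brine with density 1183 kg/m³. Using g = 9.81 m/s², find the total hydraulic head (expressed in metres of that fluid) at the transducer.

h ≈ 196.19 m

ψ = P/(ρg) = 1210.4×1000 / (1183 × 9.81) = 104.30 m.
h = z + ψ = 91.89 + 104.30 = 196.19 m.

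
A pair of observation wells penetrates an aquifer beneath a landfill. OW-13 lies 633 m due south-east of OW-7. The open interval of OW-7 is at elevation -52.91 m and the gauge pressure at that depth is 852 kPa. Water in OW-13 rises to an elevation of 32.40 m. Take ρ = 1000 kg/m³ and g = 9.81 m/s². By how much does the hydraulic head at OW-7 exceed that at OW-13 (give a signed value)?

Δh ≈ 1.54 m

Pressure head at OW-7: ψ = P/(ρg) = 852×1000 / (1000 × 9.81) = 86.85 m.
Total head at OW-7: h = z + ψ = -52.91 + 86.85 = 33.94 m.
Total head at OW-13: h = 32.40 m (water level in the piezometer is the total head).
Head difference: h(OW-7) − h(OW-13) = 33.94 − 32.40 = 1.54 m.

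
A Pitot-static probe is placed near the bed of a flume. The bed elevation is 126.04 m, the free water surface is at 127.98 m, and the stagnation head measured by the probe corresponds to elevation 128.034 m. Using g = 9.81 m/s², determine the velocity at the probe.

v ≈ 1.03 m/s

Near the bed, under hydrostatic conditions, the piezometric head (z + ψ) equals the free-surface elevation, 127.98 m.
Velocity head = total − piezometric = 128.034 − 127.98 = 0.054 m.
v = √(2g·h_v) = √(2 × 9.81 × 0.054) = 1.03 m/s.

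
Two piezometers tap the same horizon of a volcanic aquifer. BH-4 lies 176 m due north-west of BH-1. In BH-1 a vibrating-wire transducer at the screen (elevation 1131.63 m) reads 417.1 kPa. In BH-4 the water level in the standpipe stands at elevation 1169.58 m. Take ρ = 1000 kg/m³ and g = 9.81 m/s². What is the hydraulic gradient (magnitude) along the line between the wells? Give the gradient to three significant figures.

i ≈ 0.0260

Pressure head at BH-1: ψ = P/(ρg) = 417.1×1000 / (1000 × 9.81) = 42.52 m.
Total head at BH-1: h = z + ψ = 1131.63 + 42.52 = 1174.15 m.
Total head at BH-4: h = 1169.58 m (water level in the piezometer is the total head).
Head difference: h(BH-1) − h(BH-4) = 1174.15 − 1169.58 = 4.57 m.
Hydraulic gradient: i = |Δh| / L = 4.57 / 176 = 0.0260.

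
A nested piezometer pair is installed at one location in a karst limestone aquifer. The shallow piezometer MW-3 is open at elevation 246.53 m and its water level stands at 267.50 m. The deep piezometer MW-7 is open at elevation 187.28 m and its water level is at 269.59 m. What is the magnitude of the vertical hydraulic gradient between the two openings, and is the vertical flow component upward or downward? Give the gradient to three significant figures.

Total head at MW-3: h = 267.50 m (water level in the standpipe).
Total head at MW-7: h = 269.59 m.
Δh = h(MW-3) − h(MW-7) = 267.50 − 269.59 = -2.09 m.
Vertical separation Δz = 246.53 − 187.28 = 59.25 m.
|i_v| = |Δh| / Δz = 2.09 / 59.25 = 0.0353.
Head is higher in the deep piezometer, so vertical flow is upward (discharge condition).

|i_v| ≈ 0.0353; vertical flow is upward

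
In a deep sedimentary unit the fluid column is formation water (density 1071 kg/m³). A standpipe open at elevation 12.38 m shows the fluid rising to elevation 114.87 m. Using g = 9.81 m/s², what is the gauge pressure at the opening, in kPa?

Pressure head ψ = h − z = 114.87 − 12.38 = 102.49 m.
P = ρgψ = 1071 × 9.81 × 102.49 = 1076812 Pa ≈ 1080 kPa.

P ≈ 1080 kPa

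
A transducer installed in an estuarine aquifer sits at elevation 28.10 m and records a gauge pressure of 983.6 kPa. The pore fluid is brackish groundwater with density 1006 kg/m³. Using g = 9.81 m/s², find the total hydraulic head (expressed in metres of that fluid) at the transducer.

ψ = P/(ρg) = 983.6×1000 / (1006 × 9.81) = 99.67 m.
h = z + ψ = 28.10 + 99.67 = 127.77 m.

h ≈ 127.77 m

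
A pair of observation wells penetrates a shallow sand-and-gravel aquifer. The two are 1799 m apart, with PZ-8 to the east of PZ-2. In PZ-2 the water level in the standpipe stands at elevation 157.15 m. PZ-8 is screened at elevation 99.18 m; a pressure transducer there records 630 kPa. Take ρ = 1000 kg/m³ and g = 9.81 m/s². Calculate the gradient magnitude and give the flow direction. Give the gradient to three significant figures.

i ≈ 0.00347; groundwater flows toward the west

Total head at PZ-2: h = 157.15 m (water level in the piezometer is the total head).
Pressure head at PZ-8: ψ = P/(ρg) = 630×1000 / (1000 × 9.81) = 64.22 m.
Total head at PZ-8: h = z + ψ = 99.18 + 64.22 = 163.40 m.
Head difference: h(PZ-2) − h(PZ-8) = 157.15 − 163.40 = -6.25 m.
Hydraulic gradient: i = |Δh| / L = 6.25 / 1799 = 0.00347.
Flow is from higher to lower head: from PZ-8 toward PZ-2, i.e. toward the west.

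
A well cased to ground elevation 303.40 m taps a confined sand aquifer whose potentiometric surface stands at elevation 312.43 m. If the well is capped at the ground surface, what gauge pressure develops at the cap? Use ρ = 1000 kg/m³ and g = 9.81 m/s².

Head above the cap: Δh = 312.43 − 303.40 = 9.03 m.
P = ρgΔh = 1000 × 9.81 × 9.03 = 88584 Pa ≈ 88.6 kPa.

P ≈ 88.6 kPa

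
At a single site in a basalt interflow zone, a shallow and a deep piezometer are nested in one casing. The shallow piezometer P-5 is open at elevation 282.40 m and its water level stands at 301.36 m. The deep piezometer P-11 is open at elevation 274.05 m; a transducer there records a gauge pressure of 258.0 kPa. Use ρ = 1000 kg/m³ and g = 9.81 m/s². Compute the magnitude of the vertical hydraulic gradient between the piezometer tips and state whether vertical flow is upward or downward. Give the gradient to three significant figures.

|i_v| ≈ 0.121; vertical flow is downward

Total head at P-5: h = 301.36 m (water level in the standpipe).
Pressure head at P-11: ψ = P/(ρg) = 258.0×1000 / (1000 × 9.81) = 26.30 m.
Total head at P-11: h = z + ψ = 274.05 + 26.30 = 300.35 m.
Δh = h(P-5) − h(P-11) = 301.36 − 300.35 = 1.01 m.
Vertical separation Δz = 282.40 − 274.05 = 8.35 m.
|i_v| = |Δh| / Δz = 1.01 / 8.35 = 0.121.
Head is higher in the shallow piezometer, so vertical flow is downward (recharge condition).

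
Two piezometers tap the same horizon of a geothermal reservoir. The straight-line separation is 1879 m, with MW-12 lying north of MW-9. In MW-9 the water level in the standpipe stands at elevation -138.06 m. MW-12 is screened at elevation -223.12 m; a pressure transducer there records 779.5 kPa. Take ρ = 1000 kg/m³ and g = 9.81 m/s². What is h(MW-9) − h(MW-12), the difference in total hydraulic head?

Total head at MW-9: h = -138.06 m (water level in the piezometer is the total head).
Pressure head at MW-12: ψ = P/(ρg) = 779.5×1000 / (1000 × 9.81) = 79.46 m.
Total head at MW-12: h = z + ψ = -223.12 + 79.46 = -143.66 m.
Head difference: h(MW-9) − h(MW-12) = -138.06 − (-143.66) = 5.60 m.

Δh ≈ 5.60 m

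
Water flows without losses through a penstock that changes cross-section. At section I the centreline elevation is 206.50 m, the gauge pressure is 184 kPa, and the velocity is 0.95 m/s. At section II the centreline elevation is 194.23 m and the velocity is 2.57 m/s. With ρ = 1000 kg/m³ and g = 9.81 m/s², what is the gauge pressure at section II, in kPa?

Pressure head at I: ψ₁ = P₁/(ρg) = 184×1000 / (1000 × 9.81) = 18.76 m.
Velocity heads: v₁²/2g = 0.95²/19.62 = 0.046 m; v₂²/2g = 2.57²/19.62 = 0.337 m.
Total head H = z₁ + ψ₁ + v₁²/2g = 206.50 + 18.76 + 0.046 = 225.31 m.
ψ₂ = H − z₂ − v₂²/2g = 225.31 − 194.23 − 0.337 = 30.74 m.
P₂ = ρgψ₂ = 1000 × 9.81 × 30.74 ≈ 302 kPa.

P₂ ≈ 302 kPa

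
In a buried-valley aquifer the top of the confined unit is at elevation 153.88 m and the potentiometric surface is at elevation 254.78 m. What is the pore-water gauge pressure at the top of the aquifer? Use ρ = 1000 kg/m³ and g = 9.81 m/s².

Pressure head at the aquifer top: ψ = h − z = 254.78 − 153.88 = 100.90 m.
P = ρgψ = 1000 × 9.81 × 100.90 = 989829 Pa ≈ 990 kPa.

P ≈ 990 kPa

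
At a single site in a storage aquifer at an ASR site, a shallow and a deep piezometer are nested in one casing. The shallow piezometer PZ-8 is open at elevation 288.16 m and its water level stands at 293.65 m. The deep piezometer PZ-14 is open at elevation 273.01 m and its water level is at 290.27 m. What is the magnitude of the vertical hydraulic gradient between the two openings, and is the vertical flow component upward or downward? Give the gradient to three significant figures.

|i_v| ≈ 0.223; vertical flow is downward

Total head at PZ-8: h = 293.65 m (water level in the standpipe).
Total head at PZ-14: h = 290.27 m.
Δh = h(PZ-8) − h(PZ-14) = 293.65 − 290.27 = 3.38 m.
Vertical separation Δz = 288.16 − 273.01 = 15.15 m.
|i_v| = |Δh| / Δz = 3.38 / 15.15 = 0.223.
Head is higher in the shallow piezometer, so vertical flow is downward (recharge condition).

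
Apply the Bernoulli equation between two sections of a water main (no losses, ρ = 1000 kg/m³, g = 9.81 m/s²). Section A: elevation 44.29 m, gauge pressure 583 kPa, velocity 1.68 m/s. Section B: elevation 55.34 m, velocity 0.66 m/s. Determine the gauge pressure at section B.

Pressure head at A: ψ₁ = P₁/(ρg) = 583×1000 / (1000 × 9.81) = 59.43 m.
Velocity heads: v₁²/2g = 1.68²/19.62 = 0.144 m; v₂²/2g = 0.66²/19.62 = 0.022 m.
Total head H = z₁ + ψ₁ + v₁²/2g = 44.29 + 59.43 + 0.144 = 103.86 m.
ψ₂ = H − z₂ − v₂²/2g = 103.86 − 55.34 − 0.022 = 48.50 m.
P₂ = ρgψ₂ = 1000 × 9.81 × 48.50 ≈ 476 kPa.

P₂ ≈ 476 kPa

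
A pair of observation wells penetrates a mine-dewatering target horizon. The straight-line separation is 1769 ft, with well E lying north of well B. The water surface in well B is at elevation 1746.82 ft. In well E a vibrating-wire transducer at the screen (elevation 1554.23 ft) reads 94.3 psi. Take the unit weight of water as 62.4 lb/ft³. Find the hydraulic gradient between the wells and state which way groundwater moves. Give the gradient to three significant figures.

Total head at well B: h = 1746.82 ft (water level in the piezometer is the total head).
Pressure head at well E: ψ = 144·P/γ = 144 × 94.3 / 62.4 = 217.62 ft.
Total head at well E: h = z + ψ = 1554.23 + 217.62 = 1771.85 ft.
Head difference: h(well B) − h(well E) = 1746.82 − 1771.85 = -25.03 ft.
Hydraulic gradient: i = |Δh| / L = 25.03 / 1769 = 0.0141.
Flow is from higher to lower head: from well E toward well B, i.e. toward the south.

i ≈ 0.0141; groundwater flows toward the south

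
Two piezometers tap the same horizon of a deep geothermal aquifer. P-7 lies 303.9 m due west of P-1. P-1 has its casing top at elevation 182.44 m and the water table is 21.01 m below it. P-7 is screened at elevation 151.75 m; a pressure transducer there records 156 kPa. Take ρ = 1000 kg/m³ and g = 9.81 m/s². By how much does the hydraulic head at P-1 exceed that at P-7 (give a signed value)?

Δh ≈ -6.22 m

Total head at P-1: h = 182.44 − 21.01 = 161.43 m.
Pressure head at P-7: ψ = P/(ρg) = 156×1000 / (1000 × 9.81) = 15.90 m.
Total head at P-7: h = z + ψ = 151.75 + 15.90 = 167.65 m.
Head difference: h(P-1) − h(P-7) = 161.43 − 167.65 = -6.22 m.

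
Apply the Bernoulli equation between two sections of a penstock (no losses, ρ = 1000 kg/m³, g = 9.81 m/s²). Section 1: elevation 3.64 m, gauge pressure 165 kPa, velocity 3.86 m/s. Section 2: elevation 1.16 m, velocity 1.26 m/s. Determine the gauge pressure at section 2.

Pressure head at 1: ψ₁ = P₁/(ρg) = 165×1000 / (1000 × 9.81) = 16.82 m.
Velocity heads: v₁²/2g = 3.86²/19.62 = 0.759 m; v₂²/2g = 1.26²/19.62 = 0.081 m.
Total head H = z₁ + ψ₁ + v₁²/2g = 3.64 + 16.82 + 0.759 = 21.22 m.
ψ₂ = H − z₂ − v₂²/2g = 21.22 − 1.16 − 0.081 = 19.98 m.
P₂ = ρgψ₂ = 1000 × 9.81 × 19.98 ≈ 196 kPa.

P₂ ≈ 196 kPa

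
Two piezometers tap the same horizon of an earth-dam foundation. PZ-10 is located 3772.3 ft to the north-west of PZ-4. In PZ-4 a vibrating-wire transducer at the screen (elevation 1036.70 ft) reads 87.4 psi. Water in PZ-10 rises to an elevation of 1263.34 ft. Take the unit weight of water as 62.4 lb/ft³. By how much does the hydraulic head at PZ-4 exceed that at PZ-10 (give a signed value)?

Δh ≈ -24.95 ft

Pressure head at PZ-4: ψ = 144·P/γ = 144 × 87.4 / 62.4 = 201.69 ft.
Total head at PZ-4: h = z + ψ = 1036.70 + 201.69 = 1238.39 ft.
Total head at PZ-10: h = 1263.34 ft (water level in the piezometer is the total head).
Head difference: h(PZ-4) − h(PZ-10) = 1238.39 − 1263.34 = -24.95 ft.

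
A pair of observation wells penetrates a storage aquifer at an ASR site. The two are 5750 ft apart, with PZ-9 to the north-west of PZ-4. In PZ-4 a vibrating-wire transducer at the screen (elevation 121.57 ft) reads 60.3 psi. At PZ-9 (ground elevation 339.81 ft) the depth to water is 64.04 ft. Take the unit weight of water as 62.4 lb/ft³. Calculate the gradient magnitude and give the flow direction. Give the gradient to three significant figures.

i ≈ 0.00262; groundwater flows toward the south-east

Pressure head at PZ-4: ψ = 144·P/γ = 144 × 60.3 / 62.4 = 139.15 ft.
Total head at PZ-4: h = z + ψ = 121.57 + 139.15 = 260.72 ft.
Total head at PZ-9: h = 339.81 − 64.04 = 275.77 ft.
Head difference: h(PZ-4) − h(PZ-9) = 260.72 − 275.77 = -15.05 ft.
Hydraulic gradient: i = |Δh| / L = 15.05 / 5750 = 0.00262.
Flow is from higher to lower head: from PZ-9 toward PZ-4, i.e. toward the south-east.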